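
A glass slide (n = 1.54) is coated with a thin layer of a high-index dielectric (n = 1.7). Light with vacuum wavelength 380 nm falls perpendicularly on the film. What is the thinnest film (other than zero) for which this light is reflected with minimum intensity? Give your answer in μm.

Ray reflecting at the top interface goes from n = 1.0 toward n = 1.7: a half-wave phase shift.
Ray reflecting at the bottom interface goes from n = 1.7 toward n = 1.54: no phase shift.
Net: one phase inversion between the two reflected rays.
For weak reflection here: 2 n t = m λ.
Minimum nonzero at m = 1: t = λ / (2 n) = 380 / (2 × 1.7) = 112 nm.

0.112 μm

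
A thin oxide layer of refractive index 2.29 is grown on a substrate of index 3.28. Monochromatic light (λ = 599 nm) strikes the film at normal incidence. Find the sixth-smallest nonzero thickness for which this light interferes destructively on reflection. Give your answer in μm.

Top surface (1.0 → 2.29): reflection off a higher-index medium gives a half-wave phase shift.
At the lower boundary (n = 2.29 to n = 3.28) the reflected ray undergoes a half-wave phase shift.
Zero or two π shifts → no net half-wave offset.
For weak reflection here: 2 n t = (m + ½) λ.
The sixth-smallest nonzero thickness corresponds to m = 5: t = (m + ½) λ / (2 n) = 5.50 × 599 / (2 × 2.29) = 719 nm.

0.719 μm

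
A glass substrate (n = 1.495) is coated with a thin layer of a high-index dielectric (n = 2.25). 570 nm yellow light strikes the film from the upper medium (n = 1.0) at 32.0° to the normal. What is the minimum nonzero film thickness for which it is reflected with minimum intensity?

Ray reflecting at the top interface goes from n = 1.0 toward n = 2.25: a half-wave phase shift.
At the lower boundary (n = 2.25 to n = 1.495) the reflected ray undergoes no phase shift.
The two reflections differ by half a wavelength.
So the condition for destructive reflection is 2 n t cos θ_r = m λ.
Snell's law: 1.0 sin 32.0° = 2.25 sin θ_r → sin θ_r = 0.236, cos θ_r = 0.972.
Minimum nonzero at m = 1: t = λ / (2 n cos θ_r) = 570 / (2 × 2.25 × 0.972) = 130 nm.

130 nm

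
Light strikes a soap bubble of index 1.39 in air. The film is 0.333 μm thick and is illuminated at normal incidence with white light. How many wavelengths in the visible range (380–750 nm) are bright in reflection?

Top surface (1.0 → 1.39): reflection off a higher-index medium gives a half-wave phase shift.
Ray reflecting at the bottom interface goes from n = 1.39 toward n = 1.0: no phase shift.
Net: one phase inversion between the two reflected rays.
So the condition for constructive reflection is 2 n t = (m + ½) λ.
λ = 2 n t / (m + ½) = 926 / (m + ½) nm.
m=0: 1851 nm (IR); m=1: 617 nm (visible); m=2: 370 nm (UV).

1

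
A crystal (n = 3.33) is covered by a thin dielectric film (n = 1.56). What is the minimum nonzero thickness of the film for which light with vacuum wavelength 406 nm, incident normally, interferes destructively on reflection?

65.1 nm

At the upper boundary (n = 1.0 to n = 1.56) the reflected ray undergoes a half-wave phase shift.
Bottom surface (1.56 → 3.33): reflection off a higher-index medium gives a half-wave phase shift.
Net: no relative phase inversion (both shifts match).
For dark reflection here: 2 n t = (m + ½) λ.
Minimum at m = 0: t = λ / (4 n) = 406 / (4 × 1.56) = 65.1 nm.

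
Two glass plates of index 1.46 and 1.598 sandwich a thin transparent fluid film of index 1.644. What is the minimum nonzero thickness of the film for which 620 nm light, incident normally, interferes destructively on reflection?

At the upper boundary (n = 1.46 to n = 1.644) the reflected ray undergoes a half-wave phase shift.
Bottom surface (1.644 → 1.598): reflection off a lower-index medium gives no phase shift.
Net: one phase inversion between the two reflected rays.
For minimum reflection here: 2 n t = m λ.
Minimum nonzero at m = 1: t = λ / (2 n) = 620 / (2 × 1.644) = 189 nm.

189 nm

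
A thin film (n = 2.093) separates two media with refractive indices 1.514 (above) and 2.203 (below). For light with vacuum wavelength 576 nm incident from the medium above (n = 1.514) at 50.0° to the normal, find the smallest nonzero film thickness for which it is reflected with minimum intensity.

82.7 nm

Top surface (1.514 → 2.093): reflection off a higher-index medium gives a half-wave phase shift.
Ray reflecting at the bottom interface goes from n = 2.093 toward n = 2.203: a half-wave phase shift.
Net: no relative phase inversion (both shifts match).
For minimum reflection here: 2 n t cos θ_r = (m + ½) λ.
Snell's law: 1.514 sin 50.0° = 2.093 sin θ_r → sin θ_r = 0.554, cos θ_r = 0.832.
Minimum at m = 0: t = λ / (4 n cos θ_r) = 576 / (4 × 2.093 × 0.832) = 82.7 nm.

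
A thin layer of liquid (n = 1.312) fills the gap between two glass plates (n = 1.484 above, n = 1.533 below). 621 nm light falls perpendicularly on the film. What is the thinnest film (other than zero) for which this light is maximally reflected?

118 nm

Top surface (1.484 → 1.312): reflection off a lower-index medium gives no phase shift.
At the lower boundary (n = 1.312 to n = 1.533) the reflected ray undergoes a half-wave phase shift.
Exactly one π shift → a net half-wave offset.
For strong reflection here: 2 n t = (m + ½) λ.
Minimum at m = 0: t = λ / (4 n) = 621 / (4 × 1.312) = 118 nm.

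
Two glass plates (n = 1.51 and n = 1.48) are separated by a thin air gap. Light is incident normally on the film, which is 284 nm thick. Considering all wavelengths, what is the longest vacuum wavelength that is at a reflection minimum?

568 nm

Ray reflecting at the top interface goes from n = 1.51 toward n = 1.0: no phase shift.
Bottom surface (1.0 → 1.48): reflection off a higher-index medium gives a half-wave phase shift.
Exactly one π shift → a net half-wave offset.
So the condition for destructive reflection is 2 n t = m λ.
λ = 2 n t / m. The longest wavelength is m = 1: λ = 2 × 1.0 × 284 / 1.00 = 568 nm.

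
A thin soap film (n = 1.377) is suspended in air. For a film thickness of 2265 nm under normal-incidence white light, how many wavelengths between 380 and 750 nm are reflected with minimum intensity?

Ray reflecting at the top interface goes from n = 1.0 toward n = 1.377: a half-wave phase shift.
Ray reflecting at the bottom interface goes from n = 1.377 toward n = 1.0: no phase shift.
The two reflections differ by half a wavelength.
With one net inversion, destructive interference in reflection requires 2 n t = m λ.
λ = 2 n t / m = 6238 / m nm.
m=8: 780 nm (IR); m=9: 693 nm (visible); m=10: 624 nm (visible); m=11: 567 nm (visible); m=12: 520 nm (visible); m=13: 480 nm (visible); m=14: 446 nm (visible); m=15: 416 nm (visible); m=16: 390 nm (visible); m=17: 367 nm (UV).

8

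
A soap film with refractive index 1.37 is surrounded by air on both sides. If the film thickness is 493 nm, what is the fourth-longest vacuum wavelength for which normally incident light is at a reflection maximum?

386 nm

Top surface (1.0 → 1.37): reflection off a higher-index medium gives a half-wave phase shift.
At the lower boundary (n = 1.37 to n = 1.0) the reflected ray undergoes no phase shift.
Exactly one π shift → a net half-wave offset.
For maximum reflection here: 2 n t = (m + ½) λ.
λ = 2 n t / (m + ½). The fourth-longest wavelength is m = 3: λ = 2 × 1.37 × 493 / 3.50 = 386 nm.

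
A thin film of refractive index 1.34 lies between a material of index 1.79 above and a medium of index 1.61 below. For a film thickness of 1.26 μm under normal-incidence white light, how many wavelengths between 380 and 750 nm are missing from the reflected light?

Ray reflecting at the top interface goes from n = 1.79 toward n = 1.34: no phase shift.
At the lower boundary (n = 1.34 to n = 1.61) the reflected ray undergoes a half-wave phase shift.
The two reflections differ by half a wavelength.
With one net inversion, destructive interference in reflection requires 2 n t = m λ.
λ = 2 n t / m = 3377 / m nm.
m=4: 844 nm (IR); m=5: 675 nm (visible); m=6: 563 nm (visible); m=7: 482 nm (visible); m=8: 422 nm (visible); m=9: 375 nm (UV).

4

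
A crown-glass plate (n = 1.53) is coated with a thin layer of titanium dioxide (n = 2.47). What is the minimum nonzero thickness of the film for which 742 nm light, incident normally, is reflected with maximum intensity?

75.1 nm

Top surface (1.0 → 2.47): reflection off a higher-index medium gives a half-wave phase shift.
Ray reflecting at the bottom interface goes from n = 2.47 toward n = 1.53: no phase shift.
Exactly one π shift → a net half-wave offset.
For strong reflection here: 2 n t = (m + ½) λ.
Minimum at m = 0: t = λ / (4 n) = 742 / (4 × 2.47) = 75.1 nm.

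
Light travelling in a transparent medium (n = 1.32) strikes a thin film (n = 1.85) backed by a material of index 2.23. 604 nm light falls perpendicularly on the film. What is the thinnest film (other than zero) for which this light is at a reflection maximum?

163 nm

Ray reflecting at the top interface goes from n = 1.32 toward n = 1.85: a half-wave phase shift.
At the lower boundary (n = 1.85 to n = 2.23) the reflected ray undergoes a half-wave phase shift.
The two reflections carry the same phase change, so no net offset.
So the condition for constructive reflection is 2 n t = m λ.
Minimum nonzero at m = 1: t = λ / (2 n) = 604 / (2 × 1.85) = 163 nm.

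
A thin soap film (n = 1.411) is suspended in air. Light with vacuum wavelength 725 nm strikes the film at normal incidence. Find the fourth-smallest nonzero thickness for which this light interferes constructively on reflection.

899 nm

At the upper boundary (n = 1.0 to n = 1.411) the reflected ray undergoes a half-wave phase shift.
Bottom surface (1.411 → 1.0): reflection off a lower-index medium gives no phase shift.
Exactly one π shift → a net half-wave offset.
So the condition for constructive reflection is 2 n t = (m + ½) λ.
The fourth-smallest nonzero thickness corresponds to m = 3: t = (m + ½) λ / (2 n) = 3.50 × 725 / (2 × 1.411) = 899 nm.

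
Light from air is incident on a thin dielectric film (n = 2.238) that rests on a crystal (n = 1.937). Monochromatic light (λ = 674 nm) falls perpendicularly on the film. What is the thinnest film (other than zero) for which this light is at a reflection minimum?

151 nm

Ray reflecting at the top interface goes from n = 1.0 toward n = 2.238: a half-wave phase shift.
Bottom surface (2.238 → 1.937): reflection off a lower-index medium gives no phase shift.
Exactly one π shift → a net half-wave offset.
For minimum reflection here: 2 n t = m λ.
Minimum nonzero at m = 1: t = λ / (2 n) = 674 / (2 × 2.238) = 151 nm.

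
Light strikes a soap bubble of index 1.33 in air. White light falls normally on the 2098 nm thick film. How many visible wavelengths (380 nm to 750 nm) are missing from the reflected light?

7

At the upper boundary (n = 1.0 to n = 1.33) the reflected ray undergoes a half-wave phase shift.
At the lower boundary (n = 1.33 to n = 1.0) the reflected ray undergoes no phase shift.
Net: one phase inversion between the two reflected rays.
With one net inversion, destructive interference in reflection requires 2 n t = m λ.
λ = 2 n t / m = 5581 / m nm.
m=7: 797 nm (IR); m=8: 698 nm (visible); m=9: 620 nm (visible); m=10: 558 nm (visible); m=11: 507 nm (visible); m=12: 465 nm (visible); m=13: 429 nm (visible); m=14: 399 nm (visible); m=15: 372 nm (UV).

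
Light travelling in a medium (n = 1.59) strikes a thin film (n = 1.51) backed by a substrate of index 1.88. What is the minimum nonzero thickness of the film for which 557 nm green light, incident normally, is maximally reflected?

At the upper boundary (n = 1.59 to n = 1.51) the reflected ray undergoes no phase shift.
Bottom surface (1.51 → 1.88): reflection off a higher-index medium gives a half-wave phase shift.
Net: one phase inversion between the two reflected rays.
With one net inversion, constructive interference in reflection requires 2 n t = (m + ½) λ.
Minimum at m = 0: t = λ / (4 n) = 557 / (4 × 1.51) = 92.2 nm.

92.2 nm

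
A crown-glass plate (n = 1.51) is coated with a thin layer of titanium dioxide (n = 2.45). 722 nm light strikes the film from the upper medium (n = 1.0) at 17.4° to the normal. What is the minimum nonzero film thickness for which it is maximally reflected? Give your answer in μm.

Top surface (1.0 → 2.45): reflection off a higher-index medium gives a half-wave phase shift.
Bottom surface (2.45 → 1.51): reflection off a lower-index medium gives no phase shift.
Net: one phase inversion between the two reflected rays.
With one net inversion, constructive interference in reflection requires 2 n t cos θ_r = (m + ½) λ.
Snell's law: 1.0 sin 17.4° = 2.45 sin θ_r → sin θ_r = 0.122, cos θ_r = 0.993.
Minimum at m = 0: t = λ / (4 n cos θ_r) = 722 / (4 × 2.45 × 0.993) = 74.2 nm.

0.0742 μm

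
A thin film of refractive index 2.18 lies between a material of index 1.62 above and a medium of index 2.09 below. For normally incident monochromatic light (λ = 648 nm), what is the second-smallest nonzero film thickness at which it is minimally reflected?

Ray reflecting at the top interface goes from n = 1.62 toward n = 2.18: a half-wave phase shift.
Bottom surface (2.18 → 2.09): reflection off a lower-index medium gives no phase shift.
Net: one phase inversion between the two reflected rays.
So the condition for destructive reflection is 2 n t = m λ.
The second-smallest nonzero thickness corresponds to m = 2: t = m λ / (2 n) = 2.00 × 648 / (2 × 2.18) = 297 nm.

297 nm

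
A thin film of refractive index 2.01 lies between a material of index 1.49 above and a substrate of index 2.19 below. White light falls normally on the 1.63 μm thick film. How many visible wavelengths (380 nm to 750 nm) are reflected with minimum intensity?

At the upper boundary (n = 1.49 to n = 2.01) the reflected ray undergoes a half-wave phase shift.
Bottom surface (2.01 → 2.19): reflection off a higher-index medium gives a half-wave phase shift.
The two reflections carry the same phase change, so no net offset.
For dark reflection here: 2 n t = (m + ½) λ.
λ = 2 n t / (m + ½) = 6553 / (m + ½) nm.
m=8: 771 nm (IR); m=9: 690 nm (visible); m=10: 624 nm (visible); m=11: 570 nm (visible); m=12: 524 nm (visible); m=13: 485 nm (visible); m=14: 452 nm (visible); m=15: 423 nm (visible); m=16: 397 nm (visible); m=17: 374 nm (UV).

8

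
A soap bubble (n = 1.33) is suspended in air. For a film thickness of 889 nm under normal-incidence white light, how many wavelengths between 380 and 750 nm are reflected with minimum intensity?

3

At the upper boundary (n = 1.0 to n = 1.33) the reflected ray undergoes a half-wave phase shift.
Bottom surface (1.33 → 1.0): reflection off a lower-index medium gives no phase shift.
Exactly one π shift → a net half-wave offset.
With one net inversion, destructive interference in reflection requires 2 n t = m λ.
λ = 2 n t / m = 2365 / m nm.
m=3: 788 nm (IR); m=4: 591 nm (visible); m=5: 473 nm (visible); m=6: 394 nm (visible); m=7: 338 nm (UV).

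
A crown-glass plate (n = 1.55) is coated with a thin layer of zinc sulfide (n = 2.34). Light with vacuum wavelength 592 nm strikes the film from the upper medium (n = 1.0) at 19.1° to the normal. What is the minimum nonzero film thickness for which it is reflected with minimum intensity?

Top surface (1.0 → 2.34): reflection off a higher-index medium gives a half-wave phase shift.
At the lower boundary (n = 2.34 to n = 1.55) the reflected ray undergoes no phase shift.
Exactly one π shift → a net half-wave offset.
For dark reflection here: 2 n t cos θ_r = m λ.
Snell's law: 1.0 sin 19.1° = 2.34 sin θ_r → sin θ_r = 0.140, cos θ_r = 0.990.
Minimum nonzero at m = 1: t = λ / (2 n cos θ_r) = 592 / (2 × 2.34 × 0.990) = 128 nm.

128 nm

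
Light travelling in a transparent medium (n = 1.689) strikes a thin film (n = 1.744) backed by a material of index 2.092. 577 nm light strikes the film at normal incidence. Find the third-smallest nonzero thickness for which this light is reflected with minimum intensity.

414 nm

Ray reflecting at the top interface goes from n = 1.689 toward n = 1.744: a half-wave phase shift.
Ray reflecting at the bottom interface goes from n = 1.744 toward n = 2.092: a half-wave phase shift.
Net: no relative phase inversion (both shifts match).
For minimum reflection here: 2 n t = (m + ½) λ.
The third-smallest nonzero thickness corresponds to m = 2: t = (m + ½) λ / (2 n) = 2.50 × 577 / (2 × 1.744) = 414 nm.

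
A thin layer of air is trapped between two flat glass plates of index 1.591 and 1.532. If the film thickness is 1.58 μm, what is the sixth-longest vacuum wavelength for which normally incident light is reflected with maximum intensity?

575 nm

Top surface (1.591 → 1.0): reflection off a lower-index medium gives no phase shift.
Bottom surface (1.0 → 1.532): reflection off a higher-index medium gives a half-wave phase shift.
Exactly one π shift → a net half-wave offset.
So the condition for constructive reflection is 2 n t = (m + ½) λ.
λ = 2 n t / (m + ½). The sixth-longest wavelength is m = 5: λ = 2 × 1.0 × 1580 / 5.50 = 575 nm.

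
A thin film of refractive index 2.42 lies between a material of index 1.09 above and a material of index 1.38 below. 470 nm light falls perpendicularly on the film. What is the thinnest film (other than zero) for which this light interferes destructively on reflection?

97.1 nm

At the upper boundary (n = 1.09 to n = 2.42) the reflected ray undergoes a half-wave phase shift.
Bottom surface (2.42 → 1.38): reflection off a lower-index medium gives no phase shift.
Net: one phase inversion between the two reflected rays.
So the condition for destructive reflection is 2 n t = m λ.
Minimum nonzero at m = 1: t = λ / (2 n) = 470 / (2 × 2.42) = 97.1 nm.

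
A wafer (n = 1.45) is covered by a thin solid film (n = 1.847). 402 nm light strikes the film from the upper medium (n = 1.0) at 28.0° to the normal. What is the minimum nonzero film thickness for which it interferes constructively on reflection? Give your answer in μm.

0.0563 μm

At the upper boundary (n = 1.0 to n = 1.847) the reflected ray undergoes a half-wave phase shift.
At the lower boundary (n = 1.847 to n = 1.45) the reflected ray undergoes no phase shift.
Exactly one π shift → a net half-wave offset.
For strong reflection here: 2 n t cos θ_r = (m + ½) λ.
Snell's law: 1.0 sin 28.0° = 1.847 sin θ_r → sin θ_r = 0.254, cos θ_r = 0.967.
Minimum at m = 0: t = λ / (4 n cos θ_r) = 402 / (4 × 1.847 × 0.967) = 56.3 nm.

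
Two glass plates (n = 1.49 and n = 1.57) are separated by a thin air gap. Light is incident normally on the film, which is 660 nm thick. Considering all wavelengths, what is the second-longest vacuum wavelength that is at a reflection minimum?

At the upper boundary (n = 1.49 to n = 1.0) the reflected ray undergoes no phase shift.
At the lower boundary (n = 1.0 to n = 1.57) the reflected ray undergoes a half-wave phase shift.
Exactly one π shift → a net half-wave offset.
For minimum reflection here: 2 n t = m λ.
λ = 2 n t / m. The second-longest wavelength is m = 2: λ = 2 × 1.0 × 660 / 2.00 = 660 nm.

660 nm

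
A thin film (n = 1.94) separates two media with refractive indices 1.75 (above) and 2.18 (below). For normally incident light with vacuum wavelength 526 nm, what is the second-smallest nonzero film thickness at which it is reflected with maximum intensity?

At the upper boundary (n = 1.75 to n = 1.94) the reflected ray undergoes a half-wave phase shift.
Bottom surface (1.94 → 2.18): reflection off a higher-index medium gives a half-wave phase shift.
Zero or two π shifts → no net half-wave offset.
So the condition for constructive reflection is 2 n t = m λ.
The second-smallest nonzero thickness corresponds to m = 2: t = m λ / (2 n) = 2.00 × 526 / (2 × 1.94) = 271 nm.

271 nm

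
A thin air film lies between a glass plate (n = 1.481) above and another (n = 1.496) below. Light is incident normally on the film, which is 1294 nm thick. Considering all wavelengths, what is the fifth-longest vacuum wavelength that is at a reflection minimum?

518 nm

Ray reflecting at the top interface goes from n = 1.481 toward n = 1.0: no phase shift.
Ray reflecting at the bottom interface goes from n = 1.0 toward n = 1.496: a half-wave phase shift.
The two reflections differ by half a wavelength.
With one net inversion, destructive interference in reflection requires 2 n t = m λ.
λ = 2 n t / m. The fifth-longest wavelength is m = 5: λ = 2 × 1.0 × 1294 / 5.00 = 518 nm.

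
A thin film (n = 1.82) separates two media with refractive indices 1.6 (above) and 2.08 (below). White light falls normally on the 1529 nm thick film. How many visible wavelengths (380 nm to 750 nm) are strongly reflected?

Ray reflecting at the top interface goes from n = 1.6 toward n = 1.82: a half-wave phase shift.
Bottom surface (1.82 → 2.08): reflection off a higher-index medium gives a half-wave phase shift.
Net: no relative phase inversion (both shifts match).
For maximum reflection here: 2 n t = m λ.
λ = 2 n t / m = 5566 / m nm.
m=7: 795 nm (IR); m=8: 696 nm (visible); m=9: 618 nm (visible); m=10: 557 nm (visible); m=11: 506 nm (visible); m=12: 464 nm (visible); m=13: 428 nm (visible); m=14: 398 nm (visible); m=15: 371 nm (UV).

7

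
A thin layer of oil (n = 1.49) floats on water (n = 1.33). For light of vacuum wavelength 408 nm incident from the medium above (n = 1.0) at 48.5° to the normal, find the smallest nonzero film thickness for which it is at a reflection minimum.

158 nm

Ray reflecting at the top interface goes from n = 1.0 toward n = 1.49: a half-wave phase shift.
Bottom surface (1.49 → 1.33): reflection off a lower-index medium gives no phase shift.
Exactly one π shift → a net half-wave offset.
With one net inversion, destructive interference in reflection requires 2 n t cos θ_r = m λ.
Snell's law: 1.0 sin 48.5° = 1.49 sin θ_r → sin θ_r = 0.503, cos θ_r = 0.864.
Minimum nonzero at m = 1: t = λ / (2 n cos θ_r) = 408 / (2 × 1.49 × 0.864) = 158 nm.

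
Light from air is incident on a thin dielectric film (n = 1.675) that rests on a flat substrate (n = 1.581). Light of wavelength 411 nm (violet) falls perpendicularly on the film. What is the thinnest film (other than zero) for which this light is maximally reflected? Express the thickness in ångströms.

Top surface (1.0 → 1.675): reflection off a higher-index medium gives a half-wave phase shift.
Ray reflecting at the bottom interface goes from n = 1.675 toward n = 1.581: no phase shift.
Exactly one π shift → a net half-wave offset.
So the condition for constructive reflection is 2 n t = (m + ½) λ.
Minimum at m = 0: t = λ / (4 n) = 411 / (4 × 1.675) = 61.3 nm.

613 Å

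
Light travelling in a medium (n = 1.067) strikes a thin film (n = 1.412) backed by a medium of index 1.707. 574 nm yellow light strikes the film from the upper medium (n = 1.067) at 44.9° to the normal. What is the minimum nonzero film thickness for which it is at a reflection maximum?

240 nm

At the upper boundary (n = 1.067 to n = 1.412) the reflected ray undergoes a half-wave phase shift.
At the lower boundary (n = 1.412 to n = 1.707) the reflected ray undergoes a half-wave phase shift.
Zero or two π shifts → no net half-wave offset.
For strong reflection here: 2 n t cos θ_r = m λ.
Snell's law: 1.067 sin 44.9° = 1.412 sin θ_r → sin θ_r = 0.533, cos θ_r = 0.846.
Minimum nonzero at m = 1: t = λ / (2 n cos θ_r) = 574 / (2 × 1.412 × 0.846) = 240 nm.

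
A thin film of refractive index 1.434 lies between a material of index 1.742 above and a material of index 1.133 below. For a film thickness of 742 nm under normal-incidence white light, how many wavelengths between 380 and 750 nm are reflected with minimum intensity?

3

At the upper boundary (n = 1.742 to n = 1.434) the reflected ray undergoes no phase shift.
At the lower boundary (n = 1.434 to n = 1.133) the reflected ray undergoes no phase shift.
Net: no relative phase inversion (both shifts match).
With no net inversion, destructive interference in reflection requires 2 n t = (m + ½) λ.
λ = 2 n t / (m + ½) = 2128 / (m + ½) nm.
m=2: 851 nm (IR); m=3: 608 nm (visible); m=4: 473 nm (visible); m=5: 387 nm (visible); m=6: 327 nm (UV).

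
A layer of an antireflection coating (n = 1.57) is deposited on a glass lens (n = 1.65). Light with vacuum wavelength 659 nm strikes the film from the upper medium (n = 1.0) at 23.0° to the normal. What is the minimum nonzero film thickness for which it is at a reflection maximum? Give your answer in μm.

Ray reflecting at the top interface goes from n = 1.0 toward n = 1.57: a half-wave phase shift.
Ray reflecting at the bottom interface goes from n = 1.57 toward n = 1.65: a half-wave phase shift.
Zero or two π shifts → no net half-wave offset.
For bright reflection here: 2 n t cos θ_r = m λ.
Snell's law: 1.0 sin 23.0° = 1.57 sin θ_r → sin θ_r = 0.249, cos θ_r = 0.969.
Minimum nonzero at m = 1: t = λ / (2 n cos θ_r) = 659 / (2 × 1.57 × 0.969) = 217 nm.

0.217 μm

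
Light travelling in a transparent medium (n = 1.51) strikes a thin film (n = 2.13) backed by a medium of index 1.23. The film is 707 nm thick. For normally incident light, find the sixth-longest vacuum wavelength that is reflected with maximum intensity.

548 nm

At the upper boundary (n = 1.51 to n = 2.13) the reflected ray undergoes a half-wave phase shift.
Bottom surface (2.13 → 1.23): reflection off a lower-index medium gives no phase shift.
Exactly one π shift → a net half-wave offset.
For maximum reflection here: 2 n t = (m + ½) λ.
λ = 2 n t / (m + ½). The sixth-longest wavelength is m = 5: λ = 2 × 2.13 × 707 / 5.50 = 548 nm.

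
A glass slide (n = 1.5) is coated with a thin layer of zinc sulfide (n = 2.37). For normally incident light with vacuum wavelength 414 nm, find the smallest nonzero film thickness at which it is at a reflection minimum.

At the upper boundary (n = 1.0 to n = 2.37) the reflected ray undergoes a half-wave phase shift.
Bottom surface (2.37 → 1.5): reflection off a lower-index medium gives no phase shift.
The two reflections differ by half a wavelength.
So the condition for destructive reflection is 2 n t = m λ.
Minimum nonzero at m = 1: t = λ / (2 n) = 414 / (2 × 2.37) = 87.3 nm.

87.3 nm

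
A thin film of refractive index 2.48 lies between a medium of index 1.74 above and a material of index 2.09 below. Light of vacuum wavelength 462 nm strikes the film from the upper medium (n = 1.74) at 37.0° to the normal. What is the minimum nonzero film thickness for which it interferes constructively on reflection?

51.4 nm

Ray reflecting at the top interface goes from n = 1.74 toward n = 2.48: a half-wave phase shift.
Bottom surface (2.48 → 2.09): reflection off a lower-index medium gives no phase shift.
The two reflections differ by half a wavelength.
So the condition for constructive reflection is 2 n t cos θ_r = (m + ½) λ.
Snell's law: 1.74 sin 37.0° = 2.48 sin θ_r → sin θ_r = 0.422, cos θ_r = 0.906.
Minimum at m = 0: t = λ / (4 n cos θ_r) = 462 / (4 × 2.48 × 0.906) = 51.4 nm.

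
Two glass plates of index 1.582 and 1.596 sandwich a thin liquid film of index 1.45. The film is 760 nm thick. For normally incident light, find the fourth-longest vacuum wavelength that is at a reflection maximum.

Ray reflecting at the top interface goes from n = 1.582 toward n = 1.45: no phase shift.
Bottom surface (1.45 → 1.596): reflection off a higher-index medium gives a half-wave phase shift.
The two reflections differ by half a wavelength.
For strong reflection here: 2 n t = (m + ½) λ.
λ = 2 n t / (m + ½). The fourth-longest wavelength is m = 3: λ = 2 × 1.45 × 760 / 3.50 = 630 nm.

630 nm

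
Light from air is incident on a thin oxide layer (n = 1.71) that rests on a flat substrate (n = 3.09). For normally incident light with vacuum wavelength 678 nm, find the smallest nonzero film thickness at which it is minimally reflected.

99.1 nm

At the upper boundary (n = 1.0 to n = 1.71) the reflected ray undergoes a half-wave phase shift.
Ray reflecting at the bottom interface goes from n = 1.71 toward n = 3.09: a half-wave phase shift.
The two reflections carry the same phase change, so no net offset.
With no net inversion, destructive interference in reflection requires 2 n t = (m + ½) λ.
Minimum at m = 0: t = λ / (4 n) = 678 / (4 × 1.71) = 99.1 nm.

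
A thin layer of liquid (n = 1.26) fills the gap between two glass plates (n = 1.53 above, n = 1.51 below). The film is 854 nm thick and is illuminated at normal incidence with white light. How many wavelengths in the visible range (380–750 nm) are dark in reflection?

3

Top surface (1.53 → 1.26): reflection off a lower-index medium gives no phase shift.
At the lower boundary (n = 1.26 to n = 1.51) the reflected ray undergoes a half-wave phase shift.
Exactly one π shift → a net half-wave offset.
So the condition for destructive reflection is 2 n t = m λ.
λ = 2 n t / m = 2152 / m nm.
m=2: 1076 nm (IR); m=3: 717 nm (visible); m=4: 538 nm (visible); m=5: 430 nm (visible); m=6: 359 nm (UV).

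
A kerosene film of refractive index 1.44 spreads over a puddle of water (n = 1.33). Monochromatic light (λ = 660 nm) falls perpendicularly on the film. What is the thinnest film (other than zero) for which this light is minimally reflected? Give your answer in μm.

Ray reflecting at the top interface goes from n = 1.0 toward n = 1.44: a half-wave phase shift.
Ray reflecting at the bottom interface goes from n = 1.44 toward n = 1.33: no phase shift.
Exactly one π shift → a net half-wave offset.
For dark reflection here: 2 n t = m λ.
Minimum nonzero at m = 1: t = λ / (2 n) = 660 / (2 × 1.44) = 229 nm.

0.229 μm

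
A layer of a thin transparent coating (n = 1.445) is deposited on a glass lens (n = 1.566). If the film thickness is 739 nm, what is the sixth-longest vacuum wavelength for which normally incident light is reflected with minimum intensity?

At the upper boundary (n = 1.0 to n = 1.445) the reflected ray undergoes a half-wave phase shift.
Ray reflecting at the bottom interface goes from n = 1.445 toward n = 1.566: a half-wave phase shift.
Net: no relative phase inversion (both shifts match).
With no net inversion, destructive interference in reflection requires 2 n t = (m + ½) λ.
λ = 2 n t / (m + ½). The sixth-longest wavelength is m = 5: λ = 2 × 1.445 × 739 / 5.50 = 388 nm.

388 nm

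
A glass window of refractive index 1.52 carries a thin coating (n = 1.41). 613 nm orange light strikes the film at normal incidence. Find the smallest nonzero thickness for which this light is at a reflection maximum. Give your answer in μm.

Ray reflecting at the top interface goes from n = 1.0 toward n = 1.41: a half-wave phase shift.
Ray reflecting at the bottom interface goes from n = 1.41 toward n = 1.52: a half-wave phase shift.
Zero or two π shifts → no net half-wave offset.
With no net inversion, constructive interference in reflection requires 2 n t = m λ.
The smallest nonzero thickness corresponds to m = 1: t = m λ / (2 n) = 1.00 × 613 / (2 × 1.41) = 217 nm.

0.217 μm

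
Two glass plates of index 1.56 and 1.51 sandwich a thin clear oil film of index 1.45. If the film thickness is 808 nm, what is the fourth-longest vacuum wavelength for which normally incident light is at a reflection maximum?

669 nm

Top surface (1.56 → 1.45): reflection off a lower-index medium gives no phase shift.
Ray reflecting at the bottom interface goes from n = 1.45 toward n = 1.51: a half-wave phase shift.
Exactly one π shift → a net half-wave offset.
So the condition for constructive reflection is 2 n t = (m + ½) λ.
λ = 2 n t / (m + ½). The fourth-longest wavelength is m = 3: λ = 2 × 1.45 × 808 / 3.50 = 669 nm.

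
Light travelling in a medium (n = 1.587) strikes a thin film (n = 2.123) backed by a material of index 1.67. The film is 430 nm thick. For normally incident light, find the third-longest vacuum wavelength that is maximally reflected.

730 nm

Top surface (1.587 → 2.123): reflection off a higher-index medium gives a half-wave phase shift.
At the lower boundary (n = 2.123 to n = 1.67) the reflected ray undergoes no phase shift.
The two reflections differ by half a wavelength.
So the condition for constructive reflection is 2 n t = (m + ½) λ.
λ = 2 n t / (m + ½). The third-longest wavelength is m = 2: λ = 2 × 2.123 × 430 / 2.50 = 730 nm.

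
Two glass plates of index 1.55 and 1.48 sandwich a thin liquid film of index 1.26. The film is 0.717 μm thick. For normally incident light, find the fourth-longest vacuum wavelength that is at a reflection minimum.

452 nm

Ray reflecting at the top interface goes from n = 1.55 toward n = 1.26: no phase shift.
Ray reflecting at the bottom interface goes from n = 1.26 toward n = 1.48: a half-wave phase shift.
Net: one phase inversion between the two reflected rays.
So the condition for destructive reflection is 2 n t = m λ.
λ = 2 n t / m. The fourth-longest wavelength is m = 4: λ = 2 × 1.26 × 717 / 4.00 = 452 nm.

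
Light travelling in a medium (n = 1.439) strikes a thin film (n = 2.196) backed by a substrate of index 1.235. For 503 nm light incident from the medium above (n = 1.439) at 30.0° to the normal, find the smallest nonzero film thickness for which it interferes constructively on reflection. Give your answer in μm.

Ray reflecting at the top interface goes from n = 1.439 toward n = 2.196: a half-wave phase shift.
Bottom surface (2.196 → 1.235): reflection off a lower-index medium gives no phase shift.
Net: one phase inversion between the two reflected rays.
For bright reflection here: 2 n t cos θ_r = (m + ½) λ.
Snell's law: 1.439 sin 30.0° = 2.196 sin θ_r → sin θ_r = 0.328, cos θ_r = 0.945.
Minimum at m = 0: t = λ / (4 n cos θ_r) = 503 / (4 × 2.196 × 0.945) = 60.6 nm.

0.0606 μm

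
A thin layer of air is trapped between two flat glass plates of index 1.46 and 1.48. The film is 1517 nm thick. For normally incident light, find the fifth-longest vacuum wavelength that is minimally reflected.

Ray reflecting at the top interface goes from n = 1.46 toward n = 1.0: no phase shift.
Bottom surface (1.0 → 1.48): reflection off a higher-index medium gives a half-wave phase shift.
The two reflections differ by half a wavelength.
So the condition for destructive reflection is 2 n t = m λ.
λ = 2 n t / m. The fifth-longest wavelength is m = 5: λ = 2 × 1.0 × 1517 / 5.00 = 607 nm.

607 nm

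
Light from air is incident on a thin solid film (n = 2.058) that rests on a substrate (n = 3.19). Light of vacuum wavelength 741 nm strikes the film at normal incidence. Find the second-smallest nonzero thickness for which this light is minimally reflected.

270 nm

At the upper boundary (n = 1.0 to n = 2.058) the reflected ray undergoes a half-wave phase shift.
Bottom surface (2.058 → 3.19): reflection off a higher-index medium gives a half-wave phase shift.
The two reflections carry the same phase change, so no net offset.
For weak reflection here: 2 n t = (m + ½) λ.
The second-smallest nonzero thickness corresponds to m = 1: t = (m + ½) λ / (2 n) = 1.50 × 741 / (2 × 2.058) = 270 nm.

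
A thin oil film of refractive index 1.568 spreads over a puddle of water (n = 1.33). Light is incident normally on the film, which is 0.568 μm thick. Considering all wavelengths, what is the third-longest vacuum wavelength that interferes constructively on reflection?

At the upper boundary (n = 1.0 to n = 1.568) the reflected ray undergoes a half-wave phase shift.
At the lower boundary (n = 1.568 to n = 1.33) the reflected ray undergoes no phase shift.
Net: one phase inversion between the two reflected rays.
With one net inversion, constructive interference in reflection requires 2 n t = (m + ½) λ.
λ = 2 n t / (m + ½). The third-longest wavelength is m = 2: λ = 2 × 1.568 × 568 / 2.50 = 712 nm.

712 nm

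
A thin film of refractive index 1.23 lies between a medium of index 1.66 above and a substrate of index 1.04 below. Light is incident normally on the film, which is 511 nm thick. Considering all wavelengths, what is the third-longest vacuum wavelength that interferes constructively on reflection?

419 nm

At the upper boundary (n = 1.66 to n = 1.23) the reflected ray undergoes no phase shift.
Ray reflecting at the bottom interface goes from n = 1.23 toward n = 1.04: no phase shift.
Zero or two π shifts → no net half-wave offset.
With no net inversion, constructive interference in reflection requires 2 n t = m λ.
λ = 2 n t / m. The third-longest wavelength is m = 3: λ = 2 × 1.23 × 511 / 3.00 = 419 nm.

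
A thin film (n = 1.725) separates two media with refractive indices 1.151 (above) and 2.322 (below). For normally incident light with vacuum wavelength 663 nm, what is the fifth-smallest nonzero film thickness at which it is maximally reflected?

961 nm

Top surface (1.151 → 1.725): reflection off a higher-index medium gives a half-wave phase shift.
Bottom surface (1.725 → 2.322): reflection off a higher-index medium gives a half-wave phase shift.
The two reflections carry the same phase change, so no net offset.
With no net inversion, constructive interference in reflection requires 2 n t = m λ.
The fifth-smallest nonzero thickness corresponds to m = 5: t = m λ / (2 n) = 5.00 × 663 / (2 × 1.725) = 961 nm.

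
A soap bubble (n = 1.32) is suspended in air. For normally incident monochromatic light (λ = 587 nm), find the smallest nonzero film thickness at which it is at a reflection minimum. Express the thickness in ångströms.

2223 Å

At the upper boundary (n = 1.0 to n = 1.32) the reflected ray undergoes a half-wave phase shift.
Bottom surface (1.32 → 1.0): reflection off a lower-index medium gives no phase shift.
Net: one phase inversion between the two reflected rays.
For dark reflection here: 2 n t = m λ.
Minimum nonzero at m = 1: t = λ / (2 n) = 587 / (2 × 1.32) = 222 nm.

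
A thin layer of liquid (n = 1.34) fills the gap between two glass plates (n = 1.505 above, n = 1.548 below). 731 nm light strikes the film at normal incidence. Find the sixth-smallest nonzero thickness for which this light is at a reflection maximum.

1500 nm

At the upper boundary (n = 1.505 to n = 1.34) the reflected ray undergoes no phase shift.
At the lower boundary (n = 1.34 to n = 1.548) the reflected ray undergoes a half-wave phase shift.
Net: one phase inversion between the two reflected rays.
So the condition for constructive reflection is 2 n t = (m + ½) λ.
The sixth-smallest nonzero thickness corresponds to m = 5: t = (m + ½) λ / (2 n) = 5.50 × 731 / (2 × 1.34) = 1500 nm.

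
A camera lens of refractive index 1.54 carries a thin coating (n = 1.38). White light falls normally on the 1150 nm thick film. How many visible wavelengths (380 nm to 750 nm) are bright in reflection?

4

Ray reflecting at the top interface goes from n = 1.0 toward n = 1.38: a half-wave phase shift.
Ray reflecting at the bottom interface goes from n = 1.38 toward n = 1.54: a half-wave phase shift.
Net: no relative phase inversion (both shifts match).
For maximum reflection here: 2 n t = m λ.
λ = 2 n t / m = 3174 / m nm.
m=4: 794 nm (IR); m=5: 635 nm (visible); m=6: 529 nm (visible); m=7: 453 nm (visible); m=8: 397 nm (visible); m=9: 353 nm (UV).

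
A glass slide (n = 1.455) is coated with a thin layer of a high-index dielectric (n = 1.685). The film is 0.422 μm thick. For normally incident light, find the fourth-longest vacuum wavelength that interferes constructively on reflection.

406 nm

At the upper boundary (n = 1.0 to n = 1.685) the reflected ray undergoes a half-wave phase shift.
Bottom surface (1.685 → 1.455): reflection off a lower-index medium gives no phase shift.
Exactly one π shift → a net half-wave offset.
For strong reflection here: 2 n t = (m + ½) λ.
λ = 2 n t / (m + ½). The fourth-longest wavelength is m = 3: λ = 2 × 1.685 × 422 / 3.50 = 406 nm.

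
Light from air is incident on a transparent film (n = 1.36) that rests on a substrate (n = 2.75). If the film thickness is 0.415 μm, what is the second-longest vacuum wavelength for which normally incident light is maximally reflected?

Top surface (1.0 → 1.36): reflection off a higher-index medium gives a half-wave phase shift.
Ray reflecting at the bottom interface goes from n = 1.36 toward n = 2.75: a half-wave phase shift.
Net: no relative phase inversion (both shifts match).
So the condition for constructive reflection is 2 n t = m λ.
λ = 2 n t / m. The second-longest wavelength is m = 2: λ = 2 × 1.36 × 415 / 2.00 = 564 nm.

564 nm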